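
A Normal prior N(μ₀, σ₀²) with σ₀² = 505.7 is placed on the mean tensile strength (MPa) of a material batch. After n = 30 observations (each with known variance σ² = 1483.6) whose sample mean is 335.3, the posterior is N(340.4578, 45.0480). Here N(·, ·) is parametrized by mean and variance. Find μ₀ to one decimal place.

With known observation variance, the Normal–Normal posterior has precision τ_n = τ₀ + n/σ² and mean μ_n = (τ₀μ₀ + (n/σ²)x̄)/τ_n.
Here τ₀ = 1/505.7 = 0.001977 and τ_data = 30/1483.6 = 0.020221, so τ_n = 0.022198.
Rearranging for μ₀: μ₀ = (μ_n·τ_n − τ_data·x̄)/τ₀ = (340.4578·0.022198 − 0.020221·335.3) / 0.001977 = 0.777381/0.001977 ≈ 393.2.

μ₀ = 393.2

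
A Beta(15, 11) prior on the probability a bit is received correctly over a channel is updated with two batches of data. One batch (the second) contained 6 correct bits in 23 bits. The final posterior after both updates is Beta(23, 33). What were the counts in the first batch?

2 correct bits and 5 errors

Sequential conjugate updates are equivalent to a single update on the pooled data, so total successes = posterior α − prior α and total failures = posterior β − prior β.
Total across both batches: 23−15=8 correct bits, 33−11=22 errors.
Subtract the second batch: 8−6=2 correct bits and 22−17=5 errors.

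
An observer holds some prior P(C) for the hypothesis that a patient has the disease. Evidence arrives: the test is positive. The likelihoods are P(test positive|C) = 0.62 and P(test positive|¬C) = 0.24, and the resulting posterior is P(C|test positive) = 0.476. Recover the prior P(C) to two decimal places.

In odds form, posterior odds = prior odds × likelihood ratio, so prior odds = posterior odds ÷ LR.
Posterior odds = 0.476/(1−0.476) = 0.9084. LR = 0.62/0.24 = 2.5833.
Prior odds = 0.9084/2.5833 = 0.3516, so P(C) = 0.3516/(1+0.3516) ≈ 0.26.

P(C) = 0.26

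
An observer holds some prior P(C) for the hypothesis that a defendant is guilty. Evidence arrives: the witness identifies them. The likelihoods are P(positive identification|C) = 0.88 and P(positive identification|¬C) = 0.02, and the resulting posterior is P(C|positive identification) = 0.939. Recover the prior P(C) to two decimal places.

P(C) = 0.26

Bayes' rule in odds form gives O(C|E) = O(C)·[P(E|C)/P(E|¬C)], hence O(C) = O(C|E)/LR.
Posterior odds = 0.939/(1−0.939) = 15.3934. LR = 0.88/0.02 = 44.0000.
Prior odds = 15.3934/44.0000 = 0.3498, so P(C) = 0.3498/(1+0.3498) ≈ 0.26.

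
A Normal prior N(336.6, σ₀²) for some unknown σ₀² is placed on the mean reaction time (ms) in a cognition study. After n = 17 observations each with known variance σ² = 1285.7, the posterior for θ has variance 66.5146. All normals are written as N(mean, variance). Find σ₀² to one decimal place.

For the Normal–Normal model with known σ², precisions add: τ_n = τ₀ + n/σ².
So 1/σ₀² = 1/66.5146 − 17/1285.7 = 0.015034 − 0.013222 = 0.001812.
Hence σ₀² = 1/0.001812 ≈ 551.9.

σ₀² = 551.9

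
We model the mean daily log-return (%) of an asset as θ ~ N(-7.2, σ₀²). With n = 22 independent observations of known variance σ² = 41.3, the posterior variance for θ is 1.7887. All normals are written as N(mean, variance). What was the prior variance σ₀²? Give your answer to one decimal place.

For the Normal–Normal model with known σ², precisions add: τ_n = τ₀ + n/σ².
So 1/σ₀² = 1/1.7887 − 22/41.3 = 0.559065 − 0.532688 = 0.026377.
Hence σ₀² = 1/0.026377 ≈ 37.9.

σ₀² = 37.9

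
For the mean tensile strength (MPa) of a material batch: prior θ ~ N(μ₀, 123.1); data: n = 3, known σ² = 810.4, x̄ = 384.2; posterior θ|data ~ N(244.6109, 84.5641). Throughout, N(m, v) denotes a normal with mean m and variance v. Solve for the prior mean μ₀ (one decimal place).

μ₀ = 181.0

With known observation variance, the Normal–Normal posterior has precision τ_n = τ₀ + n/σ² and mean μ_n = (τ₀μ₀ + (n/σ²)x̄)/τ_n.
Here τ₀ = 1/123.1 = 0.008123 and τ_data = 3/810.4 = 0.003702, so τ_n = 0.011825.
Rearranging for μ₀: μ₀ = (μ_n·τ_n − τ_data·x̄)/τ₀ = (244.6109·0.011825 − 0.003702·384.2) / 0.008123 = 1.470215/0.008123 ≈ 181.0.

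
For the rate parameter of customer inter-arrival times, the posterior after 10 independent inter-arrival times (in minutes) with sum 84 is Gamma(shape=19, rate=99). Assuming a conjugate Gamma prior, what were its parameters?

Gamma–exponential conjugacy: posterior shape = α + n, posterior rate = β + Σtᵢ.
So α = 19 − 10 = 9 and β = 99 − 84 = 15.

Gamma(shape=9, rate=15)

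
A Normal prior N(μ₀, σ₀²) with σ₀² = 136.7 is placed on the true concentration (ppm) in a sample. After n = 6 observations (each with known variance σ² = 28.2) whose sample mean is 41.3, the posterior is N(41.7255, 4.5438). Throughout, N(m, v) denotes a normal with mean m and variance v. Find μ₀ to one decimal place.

μ₀ = 54.1

The posterior mean is a precision-weighted average: μ_n = (τ₀μ₀ + τ_data·x̄)/(τ₀+τ_data), with τ₀=1/σ₀² and τ_data=n/σ².
Here τ₀ = 1/136.7 = 0.007315 and τ_data = 6/28.2 = 0.212766, so τ_n = 0.220081.
Rearranging for μ₀: μ₀ = (μ_n·τ_n − τ_data·x̄)/τ₀ = (41.7255·0.220081 − 0.212766·41.3) / 0.007315 = 0.395754/0.007315 ≈ 54.1.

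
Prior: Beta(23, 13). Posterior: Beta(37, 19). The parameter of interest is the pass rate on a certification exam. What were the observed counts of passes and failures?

14 passes and 6 failures

Beta is conjugate to the binomial likelihood: posterior = Beta(α+s, β+f).
So s = 37 − 23 = 14 and f = 19 − 13 = 6.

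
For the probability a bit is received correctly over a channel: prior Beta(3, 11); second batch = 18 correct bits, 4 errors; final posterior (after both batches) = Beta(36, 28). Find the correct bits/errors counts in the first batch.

15 correct bits and 13 errors

Because Beta–binomial updating is additive in the counts, the combined data contributed (α_post−α_prior, β_post−β_prior) successes and failures.
Total across both batches: 36−3=33 correct bits, 28−11=17 errors.
Subtract the second batch: 33−18=15 correct bits and 17−4=13 errors.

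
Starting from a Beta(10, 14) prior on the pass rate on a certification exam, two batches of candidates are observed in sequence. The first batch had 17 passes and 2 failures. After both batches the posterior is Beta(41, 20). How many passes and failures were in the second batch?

Because Beta–binomial updating is additive in the counts, the combined data contributed (α_post−α_prior, β_post−β_prior) successes and failures.
Total across both batches: 41−10=31 passes, 20−14=6 failures.
Subtract the first batch: 31−17=14 passes and 6−2=4 failures.

14 passes and 4 failures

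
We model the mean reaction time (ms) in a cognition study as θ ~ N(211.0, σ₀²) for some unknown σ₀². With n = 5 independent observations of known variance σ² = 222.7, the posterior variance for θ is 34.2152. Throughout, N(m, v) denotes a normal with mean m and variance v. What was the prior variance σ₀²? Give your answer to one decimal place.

σ₀² = 147.6

Posterior precision equals prior precision plus data precision: 1/σ_n² = 1/σ₀² + n/σ².
So 1/σ₀² = 1/34.2152 − 5/222.7 = 0.029227 − 0.022452 = 0.006775.
Hence σ₀² = 1/0.006775 ≈ 147.6.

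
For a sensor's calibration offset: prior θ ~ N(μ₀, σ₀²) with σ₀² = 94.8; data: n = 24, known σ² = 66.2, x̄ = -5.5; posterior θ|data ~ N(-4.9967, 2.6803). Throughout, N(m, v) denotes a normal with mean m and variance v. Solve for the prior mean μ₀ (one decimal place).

The posterior mean is a precision-weighted average: μ_n = (τ₀μ₀ + τ_data·x̄)/(τ₀+τ_data), with τ₀=1/σ₀² and τ_data=n/σ².
Here τ₀ = 1/94.8 = 0.010549 and τ_data = 24/66.2 = 0.362538, so τ_n = 0.373087.
Rearranging for μ₀: μ₀ = (μ_n·τ_n − τ_data·x̄)/τ₀ = (-4.9967·0.373087 − 0.362538·-5.5) / 0.010549 = 0.129755/0.010549 ≈ 12.3.

μ₀ = 12.3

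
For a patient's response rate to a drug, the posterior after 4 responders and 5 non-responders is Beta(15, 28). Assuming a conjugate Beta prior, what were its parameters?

Beta(11, 23)

A Beta(α, β) prior with s successes and f failures in binomial data gives a Beta(α+s, β+f) posterior.
Subtract the data counts: 15−4=11, 28−5=23.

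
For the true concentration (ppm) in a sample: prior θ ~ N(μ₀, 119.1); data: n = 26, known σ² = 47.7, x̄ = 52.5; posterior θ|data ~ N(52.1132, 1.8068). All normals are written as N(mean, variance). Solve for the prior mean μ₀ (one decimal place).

The posterior mean is a precision-weighted average: μ_n = (τ₀μ₀ + τ_data·x̄)/(τ₀+τ_data), with τ₀=1/σ₀² and τ_data=n/σ².
Here τ₀ = 1/119.1 = 0.008396 and τ_data = 26/47.7 = 0.545073, so τ_n = 0.553469.
Rearranging for μ₀: μ₀ = (μ_n·τ_n − τ_data·x̄)/τ₀ = (52.1132·0.553469 − 0.545073·52.5) / 0.008396 = 0.226708/0.008396 ≈ 27.0.

μ₀ = 27.0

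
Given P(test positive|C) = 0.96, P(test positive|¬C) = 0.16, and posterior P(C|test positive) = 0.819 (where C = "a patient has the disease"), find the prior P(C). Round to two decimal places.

Bayes' rule in odds form gives O(C|E) = O(C)·[P(E|C)/P(E|¬C)], hence O(C) = O(C|E)/LR.
Posterior odds = 0.819/(1−0.819) = 4.5249. LR = 0.96/0.16 = 6.0000.
Prior odds = 4.5249/6.0000 = 0.7541, so P(C) = 0.7541/(1+0.7541) ≈ 0.43.

P(C) = 0.43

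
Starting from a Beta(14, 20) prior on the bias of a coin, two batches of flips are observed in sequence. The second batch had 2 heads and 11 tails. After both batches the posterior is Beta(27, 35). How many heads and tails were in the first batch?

11 heads and 4 tails

Sequential conjugate updates are equivalent to a single update on the pooled data, so total successes = posterior α − prior α and total failures = posterior β − prior β.
Total across both batches: 27−14=13 heads, 35−20=15 tails.
Subtract the second batch: 13−2=11 heads and 15−11=4 tails.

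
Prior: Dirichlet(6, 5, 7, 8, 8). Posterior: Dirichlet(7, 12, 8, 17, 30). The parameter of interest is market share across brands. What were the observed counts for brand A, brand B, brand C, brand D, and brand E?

counts (1, 7, 1, 9, 22)

For a Dirichlet(α) prior with multinomial counts c, the posterior is Dirichlet(α + c) componentwise.
Counts are posterior − prior componentwise: 7−6=1, 12−5=7, 8−7=1, 17−8=9, 30−8=22.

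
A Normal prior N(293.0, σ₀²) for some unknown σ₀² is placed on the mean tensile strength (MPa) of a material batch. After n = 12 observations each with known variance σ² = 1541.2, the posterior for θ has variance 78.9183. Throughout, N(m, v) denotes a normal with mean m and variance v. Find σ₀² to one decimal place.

Posterior precision equals prior precision plus data precision: 1/σ_n² = 1/σ₀² + n/σ².
So 1/σ₀² = 1/78.9183 − 12/1541.2 = 0.012671 − 0.007786 = 0.004885.
Hence σ₀² = 1/0.004885 ≈ 204.7.

σ₀² = 204.7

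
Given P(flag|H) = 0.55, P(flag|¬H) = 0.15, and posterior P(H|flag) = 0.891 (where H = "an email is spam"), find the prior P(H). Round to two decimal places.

In odds form, posterior odds = prior odds × likelihood ratio, so prior odds = posterior odds ÷ LR.
Posterior odds = 0.891/(1−0.891) = 8.1743. LR = 0.55/0.15 = 3.6667.
Prior odds = 8.1743/3.6667 = 2.2293, so P(H) = 2.2293/(1+2.2293) ≈ 0.69.

P(H) = 0.69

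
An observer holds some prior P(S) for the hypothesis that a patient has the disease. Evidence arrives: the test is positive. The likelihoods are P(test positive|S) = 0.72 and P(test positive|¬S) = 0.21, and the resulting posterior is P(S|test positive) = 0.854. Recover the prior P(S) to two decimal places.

P(S) = 0.63

In odds form, posterior odds = prior odds × likelihood ratio, so prior odds = posterior odds ÷ LR.
Posterior odds = 0.854/(1−0.854) = 5.8493. LR = 0.72/0.21 = 3.4286.
Prior odds = 5.8493/3.4286 = 1.7060, so P(S) = 1.7060/(1+1.7060) ≈ 0.63.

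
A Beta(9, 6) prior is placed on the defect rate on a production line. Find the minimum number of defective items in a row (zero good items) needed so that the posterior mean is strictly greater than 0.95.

k = 106

After k defective items and 0 good items the posterior is Beta(9+k, 6), with mean (9+k)/(9+6+k).
Set (9+k)/(15+k) > 0.95 and solve: k > (0.95·15 − 9)/(1 − 0.95) = 105.000.
The smallest integer exceeding 105.000 is 106, and checking k=106: (115)/(121) = 0.9504 > 0.95.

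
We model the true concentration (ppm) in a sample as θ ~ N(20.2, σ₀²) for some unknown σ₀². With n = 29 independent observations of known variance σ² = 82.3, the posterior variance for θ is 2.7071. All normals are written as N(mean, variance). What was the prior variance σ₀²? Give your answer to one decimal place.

σ₀² = 58.7

For the Normal–Normal model with known σ², precisions add: τ_n = τ₀ + n/σ².
So 1/σ₀² = 1/2.7071 − 29/82.3 = 0.369399 − 0.352369 = 0.017030.
Hence σ₀² = 1/0.017030 ≈ 58.7.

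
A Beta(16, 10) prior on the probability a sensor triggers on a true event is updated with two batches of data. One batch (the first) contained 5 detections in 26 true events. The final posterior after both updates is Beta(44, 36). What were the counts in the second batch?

Sequential conjugate updates are equivalent to a single update on the pooled data, so total successes = posterior α − prior α and total failures = posterior β − prior β.
Total across both batches: 44−16=28 detections, 36−10=26 misses.
Subtract the first batch: 28−5=23 detections and 26−21=5 misses.

23 detections and 5 misses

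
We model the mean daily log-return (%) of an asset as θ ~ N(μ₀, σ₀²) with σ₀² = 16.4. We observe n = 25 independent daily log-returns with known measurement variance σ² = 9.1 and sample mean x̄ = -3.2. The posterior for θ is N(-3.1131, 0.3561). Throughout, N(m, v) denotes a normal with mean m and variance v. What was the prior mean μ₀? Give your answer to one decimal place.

With known observation variance, the Normal–Normal posterior has precision τ_n = τ₀ + n/σ² and mean μ_n = (τ₀μ₀ + (n/σ²)x̄)/τ_n.
Here τ₀ = 1/16.4 = 0.060976 and τ_data = 25/9.1 = 2.747253, so τ_n = 2.808229.
Rearranging for μ₀: μ₀ = (μ_n·τ_n − τ_data·x̄)/τ₀ = (-3.1131·2.808229 − 2.747253·-3.2) / 0.060976 = 0.048912/0.060976 ≈ 0.8.

μ₀ = 0.8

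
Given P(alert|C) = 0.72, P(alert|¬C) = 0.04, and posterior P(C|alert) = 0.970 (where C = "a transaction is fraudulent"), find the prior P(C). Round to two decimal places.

In odds form, posterior odds = prior odds × likelihood ratio, so prior odds = posterior odds ÷ LR.
Posterior odds = 0.970/(1−0.970) = 32.3333. LR = 0.72/0.04 = 18.0000.
Prior odds = 32.3333/18.0000 = 1.7963, so P(C) = 1.7963/(1+1.7963) ≈ 0.64.

P(C) = 0.64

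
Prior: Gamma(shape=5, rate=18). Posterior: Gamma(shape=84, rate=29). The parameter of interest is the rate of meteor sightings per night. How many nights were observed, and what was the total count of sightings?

n = 11 nights with total 79 sightings

Gamma–Poisson conjugacy: posterior shape = α + Σxᵢ, posterior rate = β + n.
Matching: Σxᵢ = 84 − 5 = 79 and n = 29 − 18 = 11.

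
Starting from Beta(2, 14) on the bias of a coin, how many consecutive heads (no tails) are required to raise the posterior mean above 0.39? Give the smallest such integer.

k = 7

After k heads and 0 tails the posterior is Beta(2+k, 14), with mean (2+k)/(2+14+k).
Set (2+k)/(16+k) > 0.39 and solve: k > (0.39·16 − 2)/(1 − 0.39) = 6.951.
The smallest integer exceeding 6.951 is 7.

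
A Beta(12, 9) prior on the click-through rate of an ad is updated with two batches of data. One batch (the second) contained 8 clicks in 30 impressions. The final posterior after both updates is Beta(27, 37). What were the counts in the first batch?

7 clicks and 6 non-clicks

Because Beta–binomial updating is additive in the counts, the combined data contributed (α_post−α_prior, β_post−β_prior) successes and failures.
Total across both batches: 27−12=15 clicks, 37−9=28 non-clicks.
Subtract the second batch: 15−8=7 clicks and 28−22=6 non-clicks.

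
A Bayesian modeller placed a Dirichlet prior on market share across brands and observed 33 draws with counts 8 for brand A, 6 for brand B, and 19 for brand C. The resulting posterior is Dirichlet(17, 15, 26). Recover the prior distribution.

Dirichlet(9, 9, 7)

For a Dirichlet(α) prior with multinomial counts c, the posterior is Dirichlet(α + c) componentwise.
Subtract each count from the matching posterior parameter: 17−8=9, 15−6=9, 26−19=7.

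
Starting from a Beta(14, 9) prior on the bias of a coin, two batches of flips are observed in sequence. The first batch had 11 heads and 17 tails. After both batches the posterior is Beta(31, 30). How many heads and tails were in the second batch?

6 heads and 4 tails

Because Beta–binomial updating is additive in the counts, the combined data contributed (α_post−α_prior, β_post−β_prior) successes and failures.
Total across both batches: 31−14=17 heads, 30−9=21 tails.
Subtract the first batch: 17−11=6 heads and 21−17=4 tails.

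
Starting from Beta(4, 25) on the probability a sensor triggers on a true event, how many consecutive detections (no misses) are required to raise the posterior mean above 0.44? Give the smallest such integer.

After k detections and 0 misses the posterior is Beta(4+k, 25), with mean (4+k)/(4+25+k).
Set (4+k)/(29+k) > 0.44 and solve: k > (0.44·29 − 4)/(1 − 0.44) = 15.643.
The smallest integer exceeding 15.643 is 16.

k = 16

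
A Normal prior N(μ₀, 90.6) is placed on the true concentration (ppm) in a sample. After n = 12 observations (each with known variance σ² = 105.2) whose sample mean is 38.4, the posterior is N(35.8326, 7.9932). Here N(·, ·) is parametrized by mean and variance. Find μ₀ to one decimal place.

With known observation variance, the Normal–Normal posterior has precision τ_n = τ₀ + n/σ² and mean μ_n = (τ₀μ₀ + (n/σ²)x̄)/τ_n.
Here τ₀ = 1/90.6 = 0.011038 and τ_data = 12/105.2 = 0.114068, so τ_n = 0.125106.
Rearranging for μ₀: μ₀ = (μ_n·τ_n − τ_data·x̄)/τ₀ = (35.8326·0.125106 − 0.114068·38.4) / 0.011038 = 0.102662/0.011038 ≈ 9.3.

μ₀ = 9.3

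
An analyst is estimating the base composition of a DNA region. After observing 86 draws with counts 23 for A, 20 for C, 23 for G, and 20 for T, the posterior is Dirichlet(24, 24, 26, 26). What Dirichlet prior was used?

Dirichlet(1, 4, 3, 6)

For a Dirichlet(α) prior with multinomial counts c, the posterior is Dirichlet(α + c) componentwise.
Subtract each count from the matching posterior parameter: 24−23=1, 24−20=4, 26−23=3, 26−20=6.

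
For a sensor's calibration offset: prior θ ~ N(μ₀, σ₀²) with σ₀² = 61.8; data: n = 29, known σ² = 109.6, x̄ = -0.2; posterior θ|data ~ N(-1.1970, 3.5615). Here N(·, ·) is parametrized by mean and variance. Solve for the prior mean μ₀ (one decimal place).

μ₀ = -17.5

With known observation variance, the Normal–Normal posterior has precision τ_n = τ₀ + n/σ² and mean μ_n = (τ₀μ₀ + (n/σ²)x̄)/τ_n.
Here τ₀ = 1/61.8 = 0.016181 and τ_data = 29/109.6 = 0.264599, so τ_n = 0.280780.
Rearranging for μ₀: μ₀ = (μ_n·τ_n − τ_data·x̄)/τ₀ = (-1.1970·0.280780 − 0.264599·-0.2) / 0.016181 = -0.283174/0.016181 ≈ -17.5.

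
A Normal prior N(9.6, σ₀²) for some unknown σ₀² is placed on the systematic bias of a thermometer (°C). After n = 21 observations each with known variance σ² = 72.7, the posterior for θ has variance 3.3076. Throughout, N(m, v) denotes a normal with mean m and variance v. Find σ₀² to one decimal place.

σ₀² = 74.2

For the Normal–Normal model with known σ², precisions add: τ_n = τ₀ + n/σ².
So 1/σ₀² = 1/3.3076 − 21/72.7 = 0.302334 − 0.288858 = 0.013476.
Hence σ₀² = 1/0.013476 ≈ 74.2.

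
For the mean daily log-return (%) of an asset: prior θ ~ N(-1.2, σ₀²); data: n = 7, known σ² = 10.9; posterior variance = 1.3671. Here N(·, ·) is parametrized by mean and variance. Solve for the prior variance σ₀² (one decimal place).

σ₀² = 11.2

Posterior precision equals prior precision plus data precision: 1/σ_n² = 1/σ₀² + n/σ².
So 1/σ₀² = 1/1.3671 − 7/10.9 = 0.731475 − 0.642202 = 0.089273.
Hence σ₀² = 1/0.089273 ≈ 11.2.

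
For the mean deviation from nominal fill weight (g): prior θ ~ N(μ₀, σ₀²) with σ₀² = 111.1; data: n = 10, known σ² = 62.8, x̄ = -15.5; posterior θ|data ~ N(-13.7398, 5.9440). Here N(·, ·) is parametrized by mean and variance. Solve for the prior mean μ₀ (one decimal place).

The posterior mean is a precision-weighted average: μ_n = (τ₀μ₀ + τ_data·x̄)/(τ₀+τ_data), with τ₀=1/σ₀² and τ_data=n/σ².
Here τ₀ = 1/111.1 = 0.009001 and τ_data = 10/62.8 = 0.159236, so τ_n = 0.168237.
Rearranging for μ₀: μ₀ = (μ_n·τ_n − τ_data·x̄)/τ₀ = (-13.7398·0.168237 − 0.159236·-15.5) / 0.009001 = 0.156615/0.009001 ≈ 17.4.

μ₀ = 17.4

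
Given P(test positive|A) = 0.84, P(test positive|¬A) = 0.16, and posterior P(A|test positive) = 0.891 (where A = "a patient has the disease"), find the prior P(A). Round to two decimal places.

P(A) = 0.61

In odds form, posterior odds = prior odds × likelihood ratio, so prior odds = posterior odds ÷ LR.
Posterior odds = 0.891/(1−0.891) = 8.1743. LR = 0.84/0.16 = 5.2500.
Prior odds = 8.1743/5.2500 = 1.5570, so P(A) = 1.5570/(1+1.5570) ≈ 0.61.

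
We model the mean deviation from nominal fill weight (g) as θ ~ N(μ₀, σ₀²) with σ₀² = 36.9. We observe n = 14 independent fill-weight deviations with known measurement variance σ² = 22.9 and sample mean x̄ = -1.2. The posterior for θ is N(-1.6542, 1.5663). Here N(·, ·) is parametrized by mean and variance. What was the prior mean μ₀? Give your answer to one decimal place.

With known observation variance, the Normal–Normal posterior has precision τ_n = τ₀ + n/σ² and mean μ_n = (τ₀μ₀ + (n/σ²)x̄)/τ_n.
Here τ₀ = 1/36.9 = 0.027100 and τ_data = 14/22.9 = 0.611354, so τ_n = 0.638454.
Rearranging for μ₀: μ₀ = (μ_n·τ_n − τ_data·x̄)/τ₀ = (-1.6542·0.638454 − 0.611354·-1.2) / 0.027100 = -0.322506/0.027100 ≈ -11.9.

μ₀ = -11.9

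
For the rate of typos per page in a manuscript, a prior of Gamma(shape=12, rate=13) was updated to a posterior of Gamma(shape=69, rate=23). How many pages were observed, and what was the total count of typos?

A Gamma(α, β) prior (rate parametrization) on a Poisson rate with n observations summing to S gives posterior Gamma(α+S, β+n).
Matching: Σxᵢ = 69 − 12 = 57 and n = 23 − 13 = 10.

n = 10 pages with total 57 typos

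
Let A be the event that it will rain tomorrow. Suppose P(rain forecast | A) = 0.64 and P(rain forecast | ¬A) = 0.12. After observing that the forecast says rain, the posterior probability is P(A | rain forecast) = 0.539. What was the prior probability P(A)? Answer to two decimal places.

P(A) = 0.18

Bayes' rule in odds form gives O(A|E) = O(A)·[P(E|A)/P(E|¬A)], hence O(A) = O(A|E)/LR.
Posterior odds = 0.539/(1−0.539) = 1.1692. LR = 0.64/0.12 = 5.3333.
Prior odds = 1.1692/5.3333 = 0.2192, so P(A) = 0.2192/(1+0.2192) ≈ 0.18.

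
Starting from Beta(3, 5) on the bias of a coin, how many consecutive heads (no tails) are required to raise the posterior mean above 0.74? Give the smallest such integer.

After k heads and 0 tails the posterior is Beta(3+k, 5), with mean (3+k)/(3+5+k).
Set (3+k)/(8+k) > 0.74 and solve: k > (0.74·8 − 3)/(1 − 0.74) = 11.231.
The smallest integer exceeding 11.231 is 12, and checking k=12: (15)/(20) = 0.7500 > 0.74.

k = 12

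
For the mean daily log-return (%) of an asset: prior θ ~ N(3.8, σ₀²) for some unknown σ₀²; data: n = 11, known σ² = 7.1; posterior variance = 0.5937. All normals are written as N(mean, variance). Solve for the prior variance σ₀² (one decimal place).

σ₀² = 7.4

For the Normal–Normal model with known σ², precisions add: τ_n = τ₀ + n/σ².
So 1/σ₀² = 1/0.5937 − 11/7.1 = 1.684352 − 1.549296 = 0.135056.
Hence σ₀² = 1/0.135056 ≈ 7.4.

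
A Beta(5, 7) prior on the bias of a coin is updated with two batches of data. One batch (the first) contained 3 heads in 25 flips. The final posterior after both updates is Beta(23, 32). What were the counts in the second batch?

15 heads and 3 tails

Sequential conjugate updates are equivalent to a single update on the pooled data, so total successes = posterior α − prior α and total failures = posterior β − prior β.
Total across both batches: 23−5=18 heads, 32−7=25 tails.
Subtract the first batch: 18−3=15 heads and 25−22=3 tails.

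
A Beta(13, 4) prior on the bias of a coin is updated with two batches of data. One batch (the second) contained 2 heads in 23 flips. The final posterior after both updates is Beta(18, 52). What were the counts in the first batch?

3 heads and 27 tails

Because Beta–binomial updating is additive in the counts, the combined data contributed (α_post−α_prior, β_post−β_prior) successes and failures.
Total across both batches: 18−13=5 heads, 52−4=48 tails.
Subtract the second batch: 5−2=3 heads and 48−21=27 tails.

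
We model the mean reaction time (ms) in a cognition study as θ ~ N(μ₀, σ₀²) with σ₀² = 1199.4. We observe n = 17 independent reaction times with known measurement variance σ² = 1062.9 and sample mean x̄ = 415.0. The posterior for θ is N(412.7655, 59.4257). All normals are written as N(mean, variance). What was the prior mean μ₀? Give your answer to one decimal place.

With known observation variance, the Normal–Normal posterior has precision τ_n = τ₀ + n/σ² and mean μ_n = (τ₀μ₀ + (n/σ²)x̄)/τ_n.
Here τ₀ = 1/1199.4 = 0.000834 and τ_data = 17/1062.9 = 0.015994, so τ_n = 0.016828.
Rearranging for μ₀: μ₀ = (μ_n·τ_n − τ_data·x̄)/τ₀ = (412.7655·0.016828 − 0.015994·415.0) / 0.000834 = 0.308508/0.000834 ≈ 369.9.

μ₀ = 369.9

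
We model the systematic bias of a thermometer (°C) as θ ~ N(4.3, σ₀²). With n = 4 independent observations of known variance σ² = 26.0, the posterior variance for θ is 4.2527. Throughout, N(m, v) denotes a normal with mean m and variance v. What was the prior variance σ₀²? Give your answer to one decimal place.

For the Normal–Normal model with known σ², precisions add: τ_n = τ₀ + n/σ².
So 1/σ₀² = 1/4.2527 − 4/26.0 = 0.235145 − 0.153846 = 0.081299.
Hence σ₀² = 1/0.081299 ≈ 12.3.

σ₀² = 12.3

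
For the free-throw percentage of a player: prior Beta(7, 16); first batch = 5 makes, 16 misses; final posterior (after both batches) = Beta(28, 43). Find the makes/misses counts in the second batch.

16 makes and 11 misses

Because Beta–binomial updating is additive in the counts, the combined data contributed (α_post−α_prior, β_post−β_prior) successes and failures.
Total across both batches: 28−7=21 makes, 43−16=27 misses.
Subtract the first batch: 21−5=16 makes and 27−16=11 misses.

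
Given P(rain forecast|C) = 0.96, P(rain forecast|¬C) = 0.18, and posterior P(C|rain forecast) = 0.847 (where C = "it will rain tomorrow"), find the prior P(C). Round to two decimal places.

P(C) = 0.51

Bayes' rule in odds form gives O(C|E) = O(C)·[P(E|C)/P(E|¬C)], hence O(C) = O(C|E)/LR.
Posterior odds = 0.847/(1−0.847) = 5.5359. LR = 0.96/0.18 = 5.3333.
Prior odds = 5.5359/5.3333 = 1.0380, so P(C) = 1.0380/(1+1.0380) ≈ 0.51.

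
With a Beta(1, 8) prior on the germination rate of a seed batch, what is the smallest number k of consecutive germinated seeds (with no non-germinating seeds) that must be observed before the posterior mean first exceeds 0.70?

k = 18

After k germinated seeds and 0 non-germinating seeds the posterior is Beta(1+k, 8), with mean (1+k)/(1+8+k).
Set (1+k)/(9+k) > 0.70 and solve: k > (0.70·9 − 1)/(1 − 0.70) = 17.667.
The smallest integer exceeding 17.667 is 18, and checking k=18: (19)/(27) = 0.7037 > 0.70.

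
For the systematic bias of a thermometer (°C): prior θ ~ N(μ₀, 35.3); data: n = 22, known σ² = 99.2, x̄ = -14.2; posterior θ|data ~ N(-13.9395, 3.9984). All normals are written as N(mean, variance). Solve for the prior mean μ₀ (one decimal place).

μ₀ = -11.9

With known observation variance, the Normal–Normal posterior has precision τ_n = τ₀ + n/σ² and mean μ_n = (τ₀μ₀ + (n/σ²)x̄)/τ_n.
Here τ₀ = 1/35.3 = 0.028329 and τ_data = 22/99.2 = 0.221774, so τ_n = 0.250103.
Rearranging for μ₀: μ₀ = (μ_n·τ_n − τ_data·x̄)/τ₀ = (-13.9395·0.250103 − 0.221774·-14.2) / 0.028329 = -0.337120/0.028329 ≈ -11.9.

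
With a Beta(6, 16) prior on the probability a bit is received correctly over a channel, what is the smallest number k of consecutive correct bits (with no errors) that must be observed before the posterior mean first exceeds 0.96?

After k correct bits and 0 errors the posterior is Beta(6+k, 16), with mean (6+k)/(6+16+k).
Set (6+k)/(22+k) > 0.96 and solve: k > (0.96·22 − 6)/(1 − 0.96) = 378.000.
The smallest integer exceeding 378.000 is 379.

k = 379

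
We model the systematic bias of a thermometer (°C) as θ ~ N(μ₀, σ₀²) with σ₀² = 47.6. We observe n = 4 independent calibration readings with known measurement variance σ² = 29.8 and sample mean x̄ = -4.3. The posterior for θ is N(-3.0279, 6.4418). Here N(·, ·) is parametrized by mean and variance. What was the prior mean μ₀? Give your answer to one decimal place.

μ₀ = 5.1

With known observation variance, the Normal–Normal posterior has precision τ_n = τ₀ + n/σ² and mean μ_n = (τ₀μ₀ + (n/σ²)x̄)/τ_n.
Here τ₀ = 1/47.6 = 0.021008 and τ_data = 4/29.8 = 0.134228, so τ_n = 0.155236.
Rearranging for μ₀: μ₀ = (μ_n·τ_n − τ_data·x̄)/τ₀ = (-3.0279·0.155236 − 0.134228·-4.3) / 0.021008 = 0.107141/0.021008 ≈ 5.1.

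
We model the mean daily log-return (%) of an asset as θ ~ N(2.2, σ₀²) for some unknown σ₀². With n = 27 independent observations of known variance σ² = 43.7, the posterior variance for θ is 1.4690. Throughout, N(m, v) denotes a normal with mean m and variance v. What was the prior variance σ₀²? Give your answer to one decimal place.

σ₀² = 15.9

Posterior precision equals prior precision plus data precision: 1/σ_n² = 1/σ₀² + n/σ².
So 1/σ₀² = 1/1.4690 − 27/43.7 = 0.680735 − 0.617849 = 0.062886.
Hence σ₀² = 1/0.062886 ≈ 15.9.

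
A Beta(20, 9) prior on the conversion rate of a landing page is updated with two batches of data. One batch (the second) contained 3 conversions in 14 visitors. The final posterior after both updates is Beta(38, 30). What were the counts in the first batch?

15 conversions and 10 bounces

Sequential conjugate updates are equivalent to a single update on the pooled data, so total successes = posterior α − prior α and total failures = posterior β − prior β.
Total across both batches: 38−20=18 conversions, 30−9=21 bounces.
Subtract the second batch: 18−3=15 conversions and 21−11=10 bounces.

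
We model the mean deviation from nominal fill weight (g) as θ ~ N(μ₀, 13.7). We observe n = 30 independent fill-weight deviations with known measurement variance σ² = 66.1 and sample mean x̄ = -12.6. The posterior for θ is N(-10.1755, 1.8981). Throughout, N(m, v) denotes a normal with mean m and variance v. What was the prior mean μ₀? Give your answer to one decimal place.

The posterior mean is a precision-weighted average: μ_n = (τ₀μ₀ + τ_data·x̄)/(τ₀+τ_data), with τ₀=1/σ₀² and τ_data=n/σ².
Here τ₀ = 1/13.7 = 0.072993 and τ_data = 30/66.1 = 0.453858, so τ_n = 0.526851.
Rearranging for μ₀: μ₀ = (μ_n·τ_n − τ_data·x̄)/τ₀ = (-10.1755·0.526851 − 0.453858·-12.6) / 0.072993 = 0.357638/0.072993 ≈ 4.9.

μ₀ = 4.9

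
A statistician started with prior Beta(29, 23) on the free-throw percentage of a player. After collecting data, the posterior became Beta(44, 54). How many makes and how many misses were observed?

Under Beta–binomial conjugacy the posterior parameters are (a+s, b+f).
Match parameters: s=44−29=15, f=54−23=31.

15 makes and 31 misses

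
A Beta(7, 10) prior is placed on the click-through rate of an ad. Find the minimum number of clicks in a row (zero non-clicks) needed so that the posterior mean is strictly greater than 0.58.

k = 7

After k clicks and 0 non-clicks the posterior is Beta(7+k, 10), with mean (7+k)/(7+10+k).
Set (7+k)/(17+k) > 0.58 and solve: k > (0.58·17 − 7)/(1 − 0.58) = 6.810.
The smallest integer exceeding 6.810 is 7.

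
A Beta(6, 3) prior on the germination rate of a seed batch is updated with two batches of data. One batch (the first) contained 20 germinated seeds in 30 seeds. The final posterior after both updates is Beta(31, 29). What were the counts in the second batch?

Sequential conjugate updates are equivalent to a single update on the pooled data, so total successes = posterior α − prior α and total failures = posterior β − prior β.
Total across both batches: 31−6=25 germinated seeds, 29−3=26 non-germinating seeds.
Subtract the first batch: 25−20=5 germinated seeds and 26−10=16 non-germinating seeds.

5 germinated seeds and 16 non-germinating seeds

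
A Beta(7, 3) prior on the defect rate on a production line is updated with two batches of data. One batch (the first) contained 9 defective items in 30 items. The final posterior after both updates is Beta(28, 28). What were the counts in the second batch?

12 defective items and 4 good items

Because Beta–binomial updating is additive in the counts, the combined data contributed (α_post−α_prior, β_post−β_prior) successes and failures.
Total across both batches: 28−7=21 defective items, 28−3=25 good items.
Subtract the first batch: 21−9=12 defective items and 25−21=4 good items.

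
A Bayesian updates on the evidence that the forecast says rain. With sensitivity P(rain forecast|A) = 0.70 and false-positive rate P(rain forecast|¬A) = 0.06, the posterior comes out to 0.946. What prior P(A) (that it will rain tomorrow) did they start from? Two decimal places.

Bayes' rule in odds form gives O(A|E) = O(A)·[P(E|A)/P(E|¬A)], hence O(A) = O(A|E)/LR.
Posterior odds = 0.946/(1−0.946) = 17.5185. LR = 0.70/0.06 = 11.6667.
Prior odds = 17.5185/11.6667 = 1.5016, so P(A) = 1.5016/(1+1.5016) ≈ 0.60.

P(A) = 0.60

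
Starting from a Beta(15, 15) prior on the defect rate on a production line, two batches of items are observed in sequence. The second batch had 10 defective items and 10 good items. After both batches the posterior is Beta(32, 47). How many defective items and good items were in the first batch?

7 defective items and 22 good items

Because Beta–binomial updating is additive in the counts, the combined data contributed (α_post−α_prior, β_post−β_prior) successes and failures.
Total across both batches: 32−15=17 defective items, 47−15=32 good items.
Subtract the second batch: 17−10=7 defective items and 32−10=22 good items.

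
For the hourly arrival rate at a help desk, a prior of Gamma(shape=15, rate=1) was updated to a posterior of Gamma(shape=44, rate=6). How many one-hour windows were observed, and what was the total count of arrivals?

n = 5 one-hour windows with total 29 arrivals

A Gamma(α, β) prior (rate parametrization) on a Poisson rate with n observations summing to S gives posterior Gamma(α+S, β+n).
Matching: Σxᵢ = 44 − 15 = 29 and n = 6 − 1 = 5.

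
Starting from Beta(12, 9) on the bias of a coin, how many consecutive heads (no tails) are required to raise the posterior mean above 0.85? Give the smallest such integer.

k = 40

After k heads and 0 tails the posterior is Beta(12+k, 9), with mean (12+k)/(12+9+k).
Set (12+k)/(21+k) > 0.85 and solve: k > (0.85·21 − 12)/(1 − 0.85) = 39.000.
The smallest integer exceeding 39.000 is 40.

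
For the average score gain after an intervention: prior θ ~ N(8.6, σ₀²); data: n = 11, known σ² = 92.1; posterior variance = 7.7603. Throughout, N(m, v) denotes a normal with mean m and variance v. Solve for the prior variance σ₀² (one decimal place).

σ₀² = 106.1

For the Normal–Normal model with known σ², precisions add: τ_n = τ₀ + n/σ².
So 1/σ₀² = 1/7.7603 − 11/92.1 = 0.128861 − 0.119435 = 0.009426.
Hence σ₀² = 1/0.009426 ≈ 106.1.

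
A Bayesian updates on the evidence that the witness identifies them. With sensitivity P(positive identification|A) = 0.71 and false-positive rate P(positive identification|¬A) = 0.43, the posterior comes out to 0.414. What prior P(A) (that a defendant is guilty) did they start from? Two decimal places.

In odds form, posterior odds = prior odds × likelihood ratio, so prior odds = posterior odds ÷ LR.
Posterior odds = 0.414/(1−0.414) = 0.7065. LR = 0.71/0.43 = 1.6512.
Prior odds = 0.7065/1.6512 = 0.4279, so P(A) = 0.4279/(1+0.4279) ≈ 0.30.

P(A) = 0.30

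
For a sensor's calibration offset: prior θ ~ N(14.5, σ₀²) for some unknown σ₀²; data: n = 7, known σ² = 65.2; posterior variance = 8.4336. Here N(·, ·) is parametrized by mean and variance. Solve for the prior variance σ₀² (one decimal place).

For the Normal–Normal model with known σ², precisions add: τ_n = τ₀ + n/σ².
So 1/σ₀² = 1/8.4336 − 7/65.2 = 0.118573 − 0.107362 = 0.011211.
Hence σ₀² = 1/0.011211 ≈ 89.2.

σ₀² = 89.2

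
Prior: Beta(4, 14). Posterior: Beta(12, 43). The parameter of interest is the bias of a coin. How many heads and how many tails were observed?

A Beta(α, β) prior with s successes and f failures in binomial data gives a Beta(α+s, β+f) posterior.
Match parameters: s=12−4=8, f=43−14=29.

8 heads and 29 tails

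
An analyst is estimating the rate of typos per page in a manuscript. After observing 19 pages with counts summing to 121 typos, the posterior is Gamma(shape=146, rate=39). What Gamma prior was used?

Gamma(shape=25, rate=20)

Gamma–Poisson conjugacy: posterior shape = α + Σxᵢ, posterior rate = β + n.
So α = 146 − 121 = 25 and β = 39 − 19 = 20.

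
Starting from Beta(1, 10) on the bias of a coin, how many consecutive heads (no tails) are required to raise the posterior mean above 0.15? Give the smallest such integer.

After k heads and 0 tails the posterior is Beta(1+k, 10), with mean (1+k)/(1+10+k).
Set (1+k)/(11+k) > 0.15 and solve: k > (0.15·11 − 1)/(1 − 0.15) = 0.765.
The smallest integer exceeding 0.765 is 1.

k = 1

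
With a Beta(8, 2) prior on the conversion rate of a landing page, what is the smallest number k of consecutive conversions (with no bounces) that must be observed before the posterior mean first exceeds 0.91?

After k conversions and 0 bounces the posterior is Beta(8+k, 2), with mean (8+k)/(8+2+k).
Set (8+k)/(10+k) > 0.91 and solve: k > (0.91·10 − 8)/(1 − 0.91) = 12.222.
The smallest integer exceeding 12.222 is 13, and checking k=13: (21)/(23) = 0.9130 > 0.91.

k = 13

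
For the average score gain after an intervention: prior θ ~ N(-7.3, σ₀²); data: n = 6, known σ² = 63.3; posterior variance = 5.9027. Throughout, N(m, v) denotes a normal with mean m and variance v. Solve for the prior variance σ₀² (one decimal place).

Posterior precision equals prior precision plus data precision: 1/σ_n² = 1/σ₀² + n/σ².
So 1/σ₀² = 1/5.9027 − 6/63.3 = 0.169414 − 0.094787 = 0.074627.
Hence σ₀² = 1/0.074627 ≈ 13.4.

σ₀² = 13.4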